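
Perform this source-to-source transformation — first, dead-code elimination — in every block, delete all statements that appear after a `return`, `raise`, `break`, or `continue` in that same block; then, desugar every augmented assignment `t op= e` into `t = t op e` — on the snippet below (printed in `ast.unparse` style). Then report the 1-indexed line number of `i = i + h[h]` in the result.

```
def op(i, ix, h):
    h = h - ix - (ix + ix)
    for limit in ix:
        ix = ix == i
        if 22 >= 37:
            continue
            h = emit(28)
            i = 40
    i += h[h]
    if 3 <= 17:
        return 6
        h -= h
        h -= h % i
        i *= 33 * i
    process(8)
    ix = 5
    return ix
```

7

Transformed code:
def op(i, ix, h):
    h = h - ix - (ix + ix)
    for limit in ix:
        ix = ix == i
        if 22 >= 37:
            continue
    i = i + h[h]
    if 3 <= 17:
        return 6
    process(8)
    ix = 5
    return ix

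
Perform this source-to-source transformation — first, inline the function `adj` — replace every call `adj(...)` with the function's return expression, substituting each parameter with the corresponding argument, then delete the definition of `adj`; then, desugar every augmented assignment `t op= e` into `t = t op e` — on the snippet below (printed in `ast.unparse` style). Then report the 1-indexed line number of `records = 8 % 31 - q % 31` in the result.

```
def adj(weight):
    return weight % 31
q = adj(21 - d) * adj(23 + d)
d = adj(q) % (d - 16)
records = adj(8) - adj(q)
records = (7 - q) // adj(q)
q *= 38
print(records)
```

Transformed code:
q = (21 - d) % 31 * ((23 + d) % 31)
d = q % 31 % (d - 16)
records = 8 % 31 - q % 31
records = (7 - q) // (q % 31)
q = q * 38
print(records)

3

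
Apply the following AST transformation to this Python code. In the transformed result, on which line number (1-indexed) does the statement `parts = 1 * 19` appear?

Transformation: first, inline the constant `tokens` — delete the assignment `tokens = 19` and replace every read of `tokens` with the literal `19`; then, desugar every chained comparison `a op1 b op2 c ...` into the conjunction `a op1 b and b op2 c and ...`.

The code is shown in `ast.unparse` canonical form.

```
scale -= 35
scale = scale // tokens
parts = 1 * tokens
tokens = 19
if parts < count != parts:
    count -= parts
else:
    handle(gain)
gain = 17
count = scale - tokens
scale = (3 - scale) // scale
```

3

Transformed code:
scale -= 35
scale = scale // 19
parts = 1 * 19
if parts < count and count != parts:
    count -= parts
else:
    handle(gain)
gain = 17
count = scale - 19
scale = (3 - scale) // scale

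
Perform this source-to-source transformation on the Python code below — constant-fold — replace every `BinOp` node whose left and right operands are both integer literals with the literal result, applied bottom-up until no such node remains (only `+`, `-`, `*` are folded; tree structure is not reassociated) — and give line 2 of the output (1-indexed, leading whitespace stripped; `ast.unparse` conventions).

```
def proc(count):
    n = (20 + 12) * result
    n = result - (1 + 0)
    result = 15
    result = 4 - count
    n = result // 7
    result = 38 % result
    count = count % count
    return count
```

n = 32 * result

Transformed code:
def proc(count):
    n = 32 * result
    n = result - 1
    result = 15
    result = 4 - count
    n = result // 7
    result = 38 % result
    count = count % count
    return count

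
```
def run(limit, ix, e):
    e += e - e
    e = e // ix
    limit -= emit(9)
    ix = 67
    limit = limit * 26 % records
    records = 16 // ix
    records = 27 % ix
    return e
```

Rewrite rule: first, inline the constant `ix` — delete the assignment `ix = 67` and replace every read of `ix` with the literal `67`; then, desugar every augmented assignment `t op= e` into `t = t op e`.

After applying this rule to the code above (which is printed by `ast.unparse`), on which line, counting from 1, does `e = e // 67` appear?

Transformed code:
def run(limit, ix, e):
    e = e + (e - e)
    e = e // 67
    limit = limit - emit(9)
    limit = limit * 26 % records
    records = 16 // 67
    records = 27 % 67
    return e

3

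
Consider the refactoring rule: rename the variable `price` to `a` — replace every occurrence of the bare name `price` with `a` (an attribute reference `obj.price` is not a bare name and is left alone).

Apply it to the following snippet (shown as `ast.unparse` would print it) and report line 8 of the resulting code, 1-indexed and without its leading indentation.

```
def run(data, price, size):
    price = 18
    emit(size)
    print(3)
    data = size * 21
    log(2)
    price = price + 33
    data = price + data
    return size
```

data = a + data

Transformed code:
def run(data, a, size):
    a = 18
    emit(size)
    print(3)
    data = size * 21
    log(2)
    a = a + 33
    data = a + data
    return size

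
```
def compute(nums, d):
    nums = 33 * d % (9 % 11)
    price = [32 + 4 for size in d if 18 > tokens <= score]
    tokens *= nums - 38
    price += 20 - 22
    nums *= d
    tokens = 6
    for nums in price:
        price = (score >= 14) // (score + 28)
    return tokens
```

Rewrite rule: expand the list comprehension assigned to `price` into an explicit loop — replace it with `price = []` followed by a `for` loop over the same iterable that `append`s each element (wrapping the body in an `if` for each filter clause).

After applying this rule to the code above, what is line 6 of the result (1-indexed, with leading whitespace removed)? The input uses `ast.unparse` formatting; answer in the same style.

price.append(32 + 4)

Transformed code:
def compute(nums, d):
    nums = 33 * d % (9 % 11)
    price = []
    for size in d:
        if 18 > tokens <= score:
            price.append(32 + 4)
    tokens *= nums - 38
    price += 20 - 22
    nums *= d
    tokens = 6
    for nums in price:
        price = (score >= 14) // (score + 28)
    return tokens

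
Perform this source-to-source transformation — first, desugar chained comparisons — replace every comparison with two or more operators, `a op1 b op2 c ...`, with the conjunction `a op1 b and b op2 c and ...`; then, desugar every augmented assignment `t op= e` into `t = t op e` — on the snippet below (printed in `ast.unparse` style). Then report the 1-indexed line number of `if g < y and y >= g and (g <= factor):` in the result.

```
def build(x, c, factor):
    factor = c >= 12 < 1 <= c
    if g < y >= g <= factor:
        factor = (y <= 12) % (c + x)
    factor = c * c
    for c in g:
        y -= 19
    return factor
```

Transformed code:
def build(x, c, factor):
    factor = c >= 12 and 12 < 1 and (1 <= c)
    if g < y and y >= g and (g <= factor):
        factor = (y <= 12) % (c + x)
    factor = c * c
    for c in g:
        y = y - 19
    return factor

3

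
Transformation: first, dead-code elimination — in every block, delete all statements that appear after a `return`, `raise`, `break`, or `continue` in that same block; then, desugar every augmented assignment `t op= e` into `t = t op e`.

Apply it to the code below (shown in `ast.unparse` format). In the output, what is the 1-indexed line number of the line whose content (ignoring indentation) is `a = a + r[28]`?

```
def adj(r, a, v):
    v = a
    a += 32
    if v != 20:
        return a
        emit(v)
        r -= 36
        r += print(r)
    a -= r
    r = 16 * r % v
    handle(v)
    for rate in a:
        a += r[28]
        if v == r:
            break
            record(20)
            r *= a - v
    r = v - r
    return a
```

Transformed code:
def adj(r, a, v):
    v = a
    a = a + 32
    if v != 20:
        return a
    a = a - r
    r = 16 * r % v
    handle(v)
    for rate in a:
        a = a + r[28]
        if v == r:
            break
    r = v - r
    return a

10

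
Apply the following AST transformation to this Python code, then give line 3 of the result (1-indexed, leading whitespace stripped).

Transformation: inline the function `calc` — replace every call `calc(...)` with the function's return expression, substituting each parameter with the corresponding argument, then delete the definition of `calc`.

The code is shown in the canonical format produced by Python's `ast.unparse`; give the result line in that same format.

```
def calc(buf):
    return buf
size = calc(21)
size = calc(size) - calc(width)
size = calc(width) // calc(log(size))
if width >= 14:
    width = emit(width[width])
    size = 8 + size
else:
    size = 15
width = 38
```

Transformed code:
size = 21
size = size - width
size = width // log(size)
if width >= 14:
    width = emit(width[width])
    size = 8 + size
else:
    size = 15
width = 38

size = width // log(size)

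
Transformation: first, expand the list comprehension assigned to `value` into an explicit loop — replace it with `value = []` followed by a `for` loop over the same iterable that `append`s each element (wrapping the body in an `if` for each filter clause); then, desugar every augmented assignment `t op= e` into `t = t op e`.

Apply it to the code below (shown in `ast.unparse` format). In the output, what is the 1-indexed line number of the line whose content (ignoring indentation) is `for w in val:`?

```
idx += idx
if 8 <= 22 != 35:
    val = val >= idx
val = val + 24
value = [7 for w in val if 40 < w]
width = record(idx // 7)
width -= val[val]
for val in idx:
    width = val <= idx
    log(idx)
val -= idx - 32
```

Transformed code:
idx = idx + idx
if 8 <= 22 != 35:
    val = val >= idx
val = val + 24
value = []
for w in val:
    if 40 < w:
        value.append(7)
width = record(idx // 7)
width = width - val[val]
for val in idx:
    width = val <= idx
    log(idx)
val = val - (idx - 32)

6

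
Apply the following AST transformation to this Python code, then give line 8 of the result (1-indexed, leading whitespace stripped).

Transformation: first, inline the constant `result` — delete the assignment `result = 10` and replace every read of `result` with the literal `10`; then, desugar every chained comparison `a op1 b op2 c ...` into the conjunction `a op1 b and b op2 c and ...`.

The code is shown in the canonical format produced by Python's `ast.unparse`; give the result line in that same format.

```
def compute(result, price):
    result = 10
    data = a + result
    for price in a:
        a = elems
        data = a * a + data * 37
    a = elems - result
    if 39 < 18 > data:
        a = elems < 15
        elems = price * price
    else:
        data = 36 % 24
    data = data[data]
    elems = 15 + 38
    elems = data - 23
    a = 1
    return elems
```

a = elems < 15

Transformed code:
def compute(result, price):
    data = a + 10
    for price in a:
        a = elems
        data = a * a + data * 37
    a = elems - 10
    if 39 < 18 and 18 > data:
        a = elems < 15
        elems = price * price
    else:
        data = 36 % 24
    data = data[data]
    elems = 15 + 38
    elems = data - 23
    a = 1
    return elems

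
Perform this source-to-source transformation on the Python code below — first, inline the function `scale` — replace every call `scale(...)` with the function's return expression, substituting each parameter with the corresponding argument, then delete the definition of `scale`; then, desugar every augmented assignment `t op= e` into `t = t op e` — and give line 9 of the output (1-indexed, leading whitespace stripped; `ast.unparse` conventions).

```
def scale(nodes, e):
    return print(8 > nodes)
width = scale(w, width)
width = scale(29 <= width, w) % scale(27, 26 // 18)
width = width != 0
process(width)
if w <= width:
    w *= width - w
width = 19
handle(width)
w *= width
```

w = w * width

Transformed code:
width = print(8 > w)
width = print(8 > (29 <= width)) % print(8 > 27)
width = width != 0
process(width)
if w <= width:
    w = w * (width - w)
width = 19
handle(width)
w = w * width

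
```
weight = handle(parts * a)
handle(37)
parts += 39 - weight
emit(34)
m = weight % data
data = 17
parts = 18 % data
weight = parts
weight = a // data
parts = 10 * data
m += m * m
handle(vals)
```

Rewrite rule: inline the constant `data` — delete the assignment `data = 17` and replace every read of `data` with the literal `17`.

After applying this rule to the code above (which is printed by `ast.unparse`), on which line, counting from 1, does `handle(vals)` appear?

11

Transformed code:
weight = handle(parts * a)
handle(37)
parts += 39 - weight
emit(34)
m = weight % 17
parts = 18 % 17
weight = parts
weight = a // 17
parts = 10 * 17
m += m * m
handle(vals)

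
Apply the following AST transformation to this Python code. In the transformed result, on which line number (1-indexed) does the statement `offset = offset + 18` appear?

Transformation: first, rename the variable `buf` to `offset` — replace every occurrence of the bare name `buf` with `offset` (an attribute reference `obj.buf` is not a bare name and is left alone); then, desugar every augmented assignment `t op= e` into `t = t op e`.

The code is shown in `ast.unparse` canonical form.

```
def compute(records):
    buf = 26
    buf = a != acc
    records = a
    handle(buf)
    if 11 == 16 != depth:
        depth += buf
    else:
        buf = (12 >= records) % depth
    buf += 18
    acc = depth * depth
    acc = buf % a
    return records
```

Transformed code:
def compute(records):
    offset = 26
    offset = a != acc
    records = a
    handle(offset)
    if 11 == 16 != depth:
        depth = depth + offset
    else:
        offset = (12 >= records) % depth
    offset = offset + 18
    acc = depth * depth
    acc = offset % a
    return records

10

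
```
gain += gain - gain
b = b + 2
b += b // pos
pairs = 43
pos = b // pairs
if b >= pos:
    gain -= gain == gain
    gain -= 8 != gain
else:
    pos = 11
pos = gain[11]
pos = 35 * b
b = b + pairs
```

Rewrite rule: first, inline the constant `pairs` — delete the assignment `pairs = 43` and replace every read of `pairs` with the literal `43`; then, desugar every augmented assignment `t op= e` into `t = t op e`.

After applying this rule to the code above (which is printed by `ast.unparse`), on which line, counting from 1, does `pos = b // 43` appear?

4

Transformed code:
gain = gain + (gain - gain)
b = b + 2
b = b + b // pos
pos = b // 43
if b >= pos:
    gain = gain - (gain == gain)
    gain = gain - (8 != gain)
else:
    pos = 11
pos = gain[11]
pos = 35 * b
b = b + 43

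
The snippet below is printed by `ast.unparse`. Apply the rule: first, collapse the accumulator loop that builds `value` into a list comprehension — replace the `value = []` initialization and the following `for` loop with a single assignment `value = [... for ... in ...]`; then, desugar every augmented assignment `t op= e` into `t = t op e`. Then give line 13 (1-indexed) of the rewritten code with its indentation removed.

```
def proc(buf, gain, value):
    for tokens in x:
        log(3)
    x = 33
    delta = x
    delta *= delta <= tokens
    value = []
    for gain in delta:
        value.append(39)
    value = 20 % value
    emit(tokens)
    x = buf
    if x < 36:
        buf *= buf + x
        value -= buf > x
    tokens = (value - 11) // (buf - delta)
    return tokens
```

Transformed code:
def proc(buf, gain, value):
    for tokens in x:
        log(3)
    x = 33
    delta = x
    delta = delta * (delta <= tokens)
    value = [39 for gain in delta]
    value = 20 % value
    emit(tokens)
    x = buf
    if x < 36:
        buf = buf * (buf + x)
        value = value - (buf > x)
    tokens = (value - 11) // (buf - delta)
    return tokens

value = value - (buf > x)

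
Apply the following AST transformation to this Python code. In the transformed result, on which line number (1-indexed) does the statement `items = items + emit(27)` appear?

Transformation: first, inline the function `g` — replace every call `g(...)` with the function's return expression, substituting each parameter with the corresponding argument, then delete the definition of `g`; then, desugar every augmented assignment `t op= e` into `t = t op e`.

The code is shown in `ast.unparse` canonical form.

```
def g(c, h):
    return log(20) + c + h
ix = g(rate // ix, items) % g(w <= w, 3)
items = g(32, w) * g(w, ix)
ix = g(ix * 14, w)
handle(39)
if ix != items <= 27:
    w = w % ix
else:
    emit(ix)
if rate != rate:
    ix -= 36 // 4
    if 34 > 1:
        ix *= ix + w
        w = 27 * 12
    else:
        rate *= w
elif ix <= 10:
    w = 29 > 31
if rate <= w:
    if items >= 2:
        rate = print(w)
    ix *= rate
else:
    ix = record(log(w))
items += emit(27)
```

24

Transformed code:
ix = (log(20) + rate // ix + items) % (log(20) + (w <= w) + 3)
items = (log(20) + 32 + w) * (log(20) + w + ix)
ix = log(20) + ix * 14 + w
handle(39)
if ix != items <= 27:
    w = w % ix
else:
    emit(ix)
if rate != rate:
    ix = ix - 36 // 4
    if 34 > 1:
        ix = ix * (ix + w)
        w = 27 * 12
    else:
        rate = rate * w
elif ix <= 10:
    w = 29 > 31
if rate <= w:
    if items >= 2:
        rate = print(w)
    ix = ix * rate
else:
    ix = record(log(w))
items = items + emit(27)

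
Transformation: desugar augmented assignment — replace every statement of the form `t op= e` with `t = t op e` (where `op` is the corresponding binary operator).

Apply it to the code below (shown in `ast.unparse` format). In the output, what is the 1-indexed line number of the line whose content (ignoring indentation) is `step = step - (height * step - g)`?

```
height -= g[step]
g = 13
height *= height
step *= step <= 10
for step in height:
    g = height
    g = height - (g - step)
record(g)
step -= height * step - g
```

9

Transformed code:
height = height - g[step]
g = 13
height = height * height
step = step * (step <= 10)
for step in height:
    g = height
    g = height - (g - step)
record(g)
step = step - (height * step - g)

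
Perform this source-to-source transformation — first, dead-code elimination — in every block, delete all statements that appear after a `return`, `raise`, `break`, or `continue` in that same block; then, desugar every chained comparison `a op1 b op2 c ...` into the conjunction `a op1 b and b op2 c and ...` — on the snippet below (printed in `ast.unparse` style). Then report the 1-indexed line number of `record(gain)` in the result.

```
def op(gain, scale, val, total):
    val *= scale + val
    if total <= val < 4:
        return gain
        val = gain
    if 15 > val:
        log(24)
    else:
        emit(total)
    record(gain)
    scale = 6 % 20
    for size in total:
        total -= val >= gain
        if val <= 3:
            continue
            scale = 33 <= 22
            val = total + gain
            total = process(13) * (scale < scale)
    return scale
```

Transformed code:
def op(gain, scale, val, total):
    val *= scale + val
    if total <= val and val < 4:
        return gain
    if 15 > val:
        log(24)
    else:
        emit(total)
    record(gain)
    scale = 6 % 20
    for size in total:
        total -= val >= gain
        if val <= 3:
            continue
    return scale

9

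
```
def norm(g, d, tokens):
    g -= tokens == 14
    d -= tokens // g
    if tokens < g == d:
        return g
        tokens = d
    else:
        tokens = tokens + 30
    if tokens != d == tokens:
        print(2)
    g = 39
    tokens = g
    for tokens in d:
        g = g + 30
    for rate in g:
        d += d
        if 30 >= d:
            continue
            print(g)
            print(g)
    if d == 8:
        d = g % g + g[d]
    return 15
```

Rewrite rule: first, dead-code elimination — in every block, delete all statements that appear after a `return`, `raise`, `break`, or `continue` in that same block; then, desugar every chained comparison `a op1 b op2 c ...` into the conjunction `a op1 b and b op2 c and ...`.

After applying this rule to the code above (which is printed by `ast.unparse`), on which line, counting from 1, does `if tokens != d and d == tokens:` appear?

8

Transformed code:
def norm(g, d, tokens):
    g -= tokens == 14
    d -= tokens // g
    if tokens < g and g == d:
        return g
    else:
        tokens = tokens + 30
    if tokens != d and d == tokens:
        print(2)
    g = 39
    tokens = g
    for tokens in d:
        g = g + 30
    for rate in g:
        d += d
        if 30 >= d:
            continue
    if d == 8:
        d = g % g + g[d]
    return 15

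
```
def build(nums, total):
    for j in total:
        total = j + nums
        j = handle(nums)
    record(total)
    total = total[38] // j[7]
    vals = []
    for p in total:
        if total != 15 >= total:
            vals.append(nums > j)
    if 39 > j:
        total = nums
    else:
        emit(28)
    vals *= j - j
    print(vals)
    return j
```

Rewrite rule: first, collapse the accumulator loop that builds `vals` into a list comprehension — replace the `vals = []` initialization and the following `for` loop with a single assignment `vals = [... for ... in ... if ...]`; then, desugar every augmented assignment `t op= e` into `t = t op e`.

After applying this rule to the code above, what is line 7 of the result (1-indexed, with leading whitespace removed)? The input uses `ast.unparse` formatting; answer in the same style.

Transformed code:
def build(nums, total):
    for j in total:
        total = j + nums
        j = handle(nums)
    record(total)
    total = total[38] // j[7]
    vals = [nums > j for p in total if total != 15 >= total]
    if 39 > j:
        total = nums
    else:
        emit(28)
    vals = vals * (j - j)
    print(vals)
    return j

vals = [nums > j for p in total if total != 15 >= total]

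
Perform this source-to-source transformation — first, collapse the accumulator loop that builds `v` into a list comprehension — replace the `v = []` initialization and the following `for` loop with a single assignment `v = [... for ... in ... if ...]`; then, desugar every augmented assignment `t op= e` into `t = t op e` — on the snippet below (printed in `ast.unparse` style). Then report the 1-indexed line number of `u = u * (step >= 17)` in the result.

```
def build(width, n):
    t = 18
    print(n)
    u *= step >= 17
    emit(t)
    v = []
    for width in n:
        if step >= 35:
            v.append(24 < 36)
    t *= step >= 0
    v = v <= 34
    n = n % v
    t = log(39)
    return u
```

4

Transformed code:
def build(width, n):
    t = 18
    print(n)
    u = u * (step >= 17)
    emit(t)
    v = [24 < 36 for width in n if step >= 35]
    t = t * (step >= 0)
    v = v <= 34
    n = n % v
    t = log(39)
    return u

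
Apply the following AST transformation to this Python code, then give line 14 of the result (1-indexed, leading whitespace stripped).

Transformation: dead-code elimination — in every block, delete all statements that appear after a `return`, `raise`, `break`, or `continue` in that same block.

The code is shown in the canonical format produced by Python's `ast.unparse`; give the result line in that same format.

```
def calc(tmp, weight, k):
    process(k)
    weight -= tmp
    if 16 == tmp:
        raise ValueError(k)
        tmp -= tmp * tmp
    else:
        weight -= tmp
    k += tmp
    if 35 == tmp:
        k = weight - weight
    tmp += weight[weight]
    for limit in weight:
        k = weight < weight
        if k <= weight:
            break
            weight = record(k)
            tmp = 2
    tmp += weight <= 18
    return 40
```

if k <= weight:

Transformed code:
def calc(tmp, weight, k):
    process(k)
    weight -= tmp
    if 16 == tmp:
        raise ValueError(k)
    else:
        weight -= tmp
    k += tmp
    if 35 == tmp:
        k = weight - weight
    tmp += weight[weight]
    for limit in weight:
        k = weight < weight
        if k <= weight:
            break
    tmp += weight <= 18
    return 40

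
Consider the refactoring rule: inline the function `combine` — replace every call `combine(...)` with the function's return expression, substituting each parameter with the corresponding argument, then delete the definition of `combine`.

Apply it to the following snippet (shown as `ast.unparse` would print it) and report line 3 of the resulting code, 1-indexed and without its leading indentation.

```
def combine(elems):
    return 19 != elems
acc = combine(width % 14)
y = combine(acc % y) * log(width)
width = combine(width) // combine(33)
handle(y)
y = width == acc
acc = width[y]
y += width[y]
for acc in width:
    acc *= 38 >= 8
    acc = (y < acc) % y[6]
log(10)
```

width = (19 != width) // (19 != 33)

Transformed code:
acc = 19 != width % 14
y = (19 != acc % y) * log(width)
width = (19 != width) // (19 != 33)
handle(y)
y = width == acc
acc = width[y]
y += width[y]
for acc in width:
    acc *= 38 >= 8
    acc = (y < acc) % y[6]
log(10)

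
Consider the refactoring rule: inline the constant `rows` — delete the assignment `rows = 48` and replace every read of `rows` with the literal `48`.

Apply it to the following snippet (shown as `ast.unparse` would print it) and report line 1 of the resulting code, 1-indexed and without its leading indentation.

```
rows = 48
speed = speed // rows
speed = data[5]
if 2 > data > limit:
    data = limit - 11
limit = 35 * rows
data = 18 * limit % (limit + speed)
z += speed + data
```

Transformed code:
speed = speed // 48
speed = data[5]
if 2 > data > limit:
    data = limit - 11
limit = 35 * 48
data = 18 * limit % (limit + speed)
z += speed + data

speed = speed // 48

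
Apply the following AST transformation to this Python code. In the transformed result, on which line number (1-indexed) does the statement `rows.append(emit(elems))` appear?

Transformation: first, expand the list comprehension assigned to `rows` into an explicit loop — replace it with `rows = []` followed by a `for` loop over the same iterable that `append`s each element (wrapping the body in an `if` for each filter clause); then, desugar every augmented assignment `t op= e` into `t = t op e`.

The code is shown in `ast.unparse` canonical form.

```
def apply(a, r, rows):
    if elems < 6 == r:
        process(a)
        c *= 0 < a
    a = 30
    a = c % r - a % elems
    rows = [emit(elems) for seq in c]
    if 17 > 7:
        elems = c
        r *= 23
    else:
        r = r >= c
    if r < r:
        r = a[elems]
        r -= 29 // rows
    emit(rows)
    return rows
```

9

Transformed code:
def apply(a, r, rows):
    if elems < 6 == r:
        process(a)
        c = c * (0 < a)
    a = 30
    a = c % r - a % elems
    rows = []
    for seq in c:
        rows.append(emit(elems))
    if 17 > 7:
        elems = c
        r = r * 23
    else:
        r = r >= c
    if r < r:
        r = a[elems]
        r = r - 29 // rows
    emit(rows)
    return rows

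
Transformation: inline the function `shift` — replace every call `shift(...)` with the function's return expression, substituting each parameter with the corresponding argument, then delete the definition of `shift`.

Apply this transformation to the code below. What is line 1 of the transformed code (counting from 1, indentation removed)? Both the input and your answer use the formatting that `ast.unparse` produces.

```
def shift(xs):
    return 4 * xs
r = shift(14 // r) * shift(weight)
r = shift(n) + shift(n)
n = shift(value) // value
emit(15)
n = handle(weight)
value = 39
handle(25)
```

r = 4 * (14 // r) * (4 * weight)

Transformed code:
r = 4 * (14 // r) * (4 * weight)
r = 4 * n + 4 * n
n = 4 * value // value
emit(15)
n = handle(weight)
value = 39
handle(25)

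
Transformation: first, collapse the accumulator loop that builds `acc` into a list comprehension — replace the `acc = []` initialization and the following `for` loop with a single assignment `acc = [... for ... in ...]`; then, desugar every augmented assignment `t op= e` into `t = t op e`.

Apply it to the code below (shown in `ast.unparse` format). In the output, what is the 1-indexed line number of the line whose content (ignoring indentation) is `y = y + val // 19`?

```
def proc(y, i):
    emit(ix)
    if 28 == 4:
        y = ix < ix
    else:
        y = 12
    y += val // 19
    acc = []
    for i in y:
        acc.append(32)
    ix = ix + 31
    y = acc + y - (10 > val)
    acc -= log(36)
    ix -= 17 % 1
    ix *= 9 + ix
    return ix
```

Transformed code:
def proc(y, i):
    emit(ix)
    if 28 == 4:
        y = ix < ix
    else:
        y = 12
    y = y + val // 19
    acc = [32 for i in y]
    ix = ix + 31
    y = acc + y - (10 > val)
    acc = acc - log(36)
    ix = ix - 17 % 1
    ix = ix * (9 + ix)
    return ix

7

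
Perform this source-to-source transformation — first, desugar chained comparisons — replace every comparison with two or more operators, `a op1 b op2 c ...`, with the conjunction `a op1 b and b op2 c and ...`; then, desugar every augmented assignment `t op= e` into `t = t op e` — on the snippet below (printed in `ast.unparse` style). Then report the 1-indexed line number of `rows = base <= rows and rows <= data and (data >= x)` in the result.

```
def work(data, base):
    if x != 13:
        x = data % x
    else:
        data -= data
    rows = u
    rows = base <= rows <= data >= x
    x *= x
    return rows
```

Transformed code:
def work(data, base):
    if x != 13:
        x = data % x
    else:
        data = data - data
    rows = u
    rows = base <= rows and rows <= data and (data >= x)
    x = x * x
    return rows

7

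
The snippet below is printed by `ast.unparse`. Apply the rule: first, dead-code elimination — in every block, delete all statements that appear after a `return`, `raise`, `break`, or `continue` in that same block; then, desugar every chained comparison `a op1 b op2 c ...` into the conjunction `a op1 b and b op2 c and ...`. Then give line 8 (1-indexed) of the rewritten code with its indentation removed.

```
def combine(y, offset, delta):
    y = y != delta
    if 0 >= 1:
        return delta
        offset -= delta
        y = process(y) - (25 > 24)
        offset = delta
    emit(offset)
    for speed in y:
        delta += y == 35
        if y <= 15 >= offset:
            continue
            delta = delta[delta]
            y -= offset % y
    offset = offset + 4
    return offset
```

if y <= 15 and 15 >= offset:

Transformed code:
def combine(y, offset, delta):
    y = y != delta
    if 0 >= 1:
        return delta
    emit(offset)
    for speed in y:
        delta += y == 35
        if y <= 15 and 15 >= offset:
            continue
    offset = offset + 4
    return offset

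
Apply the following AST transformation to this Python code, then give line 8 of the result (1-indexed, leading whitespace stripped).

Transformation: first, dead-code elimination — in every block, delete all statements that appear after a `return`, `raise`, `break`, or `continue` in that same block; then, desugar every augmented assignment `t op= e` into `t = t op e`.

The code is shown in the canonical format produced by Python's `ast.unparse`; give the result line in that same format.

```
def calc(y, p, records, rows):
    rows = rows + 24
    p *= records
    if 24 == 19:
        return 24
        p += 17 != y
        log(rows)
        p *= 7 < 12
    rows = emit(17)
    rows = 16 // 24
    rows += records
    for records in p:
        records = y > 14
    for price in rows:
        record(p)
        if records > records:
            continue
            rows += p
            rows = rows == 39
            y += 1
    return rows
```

Transformed code:
def calc(y, p, records, rows):
    rows = rows + 24
    p = p * records
    if 24 == 19:
        return 24
    rows = emit(17)
    rows = 16 // 24
    rows = rows + records
    for records in p:
        records = y > 14
    for price in rows:
        record(p)
        if records > records:
            continue
    return rows

rows = rows + records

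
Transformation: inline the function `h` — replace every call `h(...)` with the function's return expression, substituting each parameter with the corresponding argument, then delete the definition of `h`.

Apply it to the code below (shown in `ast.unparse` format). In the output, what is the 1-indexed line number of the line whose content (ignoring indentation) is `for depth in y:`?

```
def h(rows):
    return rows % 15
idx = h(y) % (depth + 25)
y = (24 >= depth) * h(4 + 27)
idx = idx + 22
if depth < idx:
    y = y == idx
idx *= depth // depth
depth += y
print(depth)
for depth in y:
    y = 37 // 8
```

9

Transformed code:
idx = y % 15 % (depth + 25)
y = (24 >= depth) * ((4 + 27) % 15)
idx = idx + 22
if depth < idx:
    y = y == idx
idx *= depth // depth
depth += y
print(depth)
for depth in y:
    y = 37 // 8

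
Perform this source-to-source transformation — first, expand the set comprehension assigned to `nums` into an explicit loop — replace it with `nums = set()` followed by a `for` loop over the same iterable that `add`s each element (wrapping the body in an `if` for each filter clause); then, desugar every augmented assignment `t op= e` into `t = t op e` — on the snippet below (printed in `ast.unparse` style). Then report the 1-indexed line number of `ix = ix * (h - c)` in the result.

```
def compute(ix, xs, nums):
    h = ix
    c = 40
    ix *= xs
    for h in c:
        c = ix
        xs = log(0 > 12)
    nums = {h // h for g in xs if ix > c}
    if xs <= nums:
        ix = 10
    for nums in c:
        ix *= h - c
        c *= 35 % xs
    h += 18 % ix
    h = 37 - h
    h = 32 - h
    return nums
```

15

Transformed code:
def compute(ix, xs, nums):
    h = ix
    c = 40
    ix = ix * xs
    for h in c:
        c = ix
        xs = log(0 > 12)
    nums = set()
    for g in xs:
        if ix > c:
            nums.add(h // h)
    if xs <= nums:
        ix = 10
    for nums in c:
        ix = ix * (h - c)
        c = c * (35 % xs)
    h = h + 18 % ix
    h = 37 - h
    h = 32 - h
    return nums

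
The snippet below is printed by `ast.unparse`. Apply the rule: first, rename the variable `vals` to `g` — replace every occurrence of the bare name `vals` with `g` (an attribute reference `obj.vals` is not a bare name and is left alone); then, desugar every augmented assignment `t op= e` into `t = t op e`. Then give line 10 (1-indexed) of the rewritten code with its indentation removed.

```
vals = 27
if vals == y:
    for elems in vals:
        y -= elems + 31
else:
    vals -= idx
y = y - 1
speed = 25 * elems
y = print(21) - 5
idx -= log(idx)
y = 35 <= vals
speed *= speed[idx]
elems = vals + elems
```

Transformed code:
g = 27
if g == y:
    for elems in g:
        y = y - (elems + 31)
else:
    g = g - idx
y = y - 1
speed = 25 * elems
y = print(21) - 5
idx = idx - log(idx)
y = 35 <= g
speed = speed * speed[idx]
elems = g + elems

idx = idx - log(idx)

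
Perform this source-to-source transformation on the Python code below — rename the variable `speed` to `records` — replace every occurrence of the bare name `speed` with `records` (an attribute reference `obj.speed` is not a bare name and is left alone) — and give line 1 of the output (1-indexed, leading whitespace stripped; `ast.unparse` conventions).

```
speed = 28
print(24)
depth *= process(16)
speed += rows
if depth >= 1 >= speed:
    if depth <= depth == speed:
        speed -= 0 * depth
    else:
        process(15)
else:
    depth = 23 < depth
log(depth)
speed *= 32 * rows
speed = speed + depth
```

Transformed code:
records = 28
print(24)
depth *= process(16)
records += rows
if depth >= 1 >= records:
    if depth <= depth == records:
        records -= 0 * depth
    else:
        process(15)
else:
    depth = 23 < depth
log(depth)
records *= 32 * rows
records = records + depth

records = 28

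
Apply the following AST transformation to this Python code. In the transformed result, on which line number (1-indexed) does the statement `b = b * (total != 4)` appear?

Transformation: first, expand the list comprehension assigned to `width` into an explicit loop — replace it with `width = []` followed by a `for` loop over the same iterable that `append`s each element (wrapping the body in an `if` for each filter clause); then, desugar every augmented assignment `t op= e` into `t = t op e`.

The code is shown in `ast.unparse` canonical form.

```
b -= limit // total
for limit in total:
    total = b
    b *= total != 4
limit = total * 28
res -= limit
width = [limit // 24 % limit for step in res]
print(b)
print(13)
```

4

Transformed code:
b = b - limit // total
for limit in total:
    total = b
    b = b * (total != 4)
limit = total * 28
res = res - limit
width = []
for step in res:
    width.append(limit // 24 % limit)
print(b)
print(13)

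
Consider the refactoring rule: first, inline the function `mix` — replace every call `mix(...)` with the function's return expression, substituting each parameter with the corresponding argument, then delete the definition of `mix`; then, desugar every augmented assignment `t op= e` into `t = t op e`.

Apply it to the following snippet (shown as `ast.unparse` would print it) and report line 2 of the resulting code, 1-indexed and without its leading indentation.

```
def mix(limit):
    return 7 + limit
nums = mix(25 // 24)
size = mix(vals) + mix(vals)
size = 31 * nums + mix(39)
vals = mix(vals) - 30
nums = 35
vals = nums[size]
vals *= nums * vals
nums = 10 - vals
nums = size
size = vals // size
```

size = 7 + vals + (7 + vals)

Transformed code:
nums = 7 + 25 // 24
size = 7 + vals + (7 + vals)
size = 31 * nums + (7 + 39)
vals = 7 + vals - 30
nums = 35
vals = nums[size]
vals = vals * (nums * vals)
nums = 10 - vals
nums = size
size = vals // size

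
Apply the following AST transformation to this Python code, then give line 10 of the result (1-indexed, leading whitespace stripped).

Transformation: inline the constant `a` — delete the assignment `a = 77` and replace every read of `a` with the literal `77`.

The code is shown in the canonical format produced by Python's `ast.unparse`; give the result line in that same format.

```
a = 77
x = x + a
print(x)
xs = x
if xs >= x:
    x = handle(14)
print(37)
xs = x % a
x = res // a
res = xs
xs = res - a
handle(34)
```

Transformed code:
x = x + 77
print(x)
xs = x
if xs >= x:
    x = handle(14)
print(37)
xs = x % 77
x = res // 77
res = xs
xs = res - 77
handle(34)

xs = res - 77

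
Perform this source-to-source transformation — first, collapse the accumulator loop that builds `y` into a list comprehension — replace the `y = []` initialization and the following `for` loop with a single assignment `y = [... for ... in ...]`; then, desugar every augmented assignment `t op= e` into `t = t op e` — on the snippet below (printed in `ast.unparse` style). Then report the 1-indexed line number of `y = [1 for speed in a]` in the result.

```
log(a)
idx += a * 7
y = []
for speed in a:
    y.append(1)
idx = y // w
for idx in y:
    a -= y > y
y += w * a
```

3

Transformed code:
log(a)
idx = idx + a * 7
y = [1 for speed in a]
idx = y // w
for idx in y:
    a = a - (y > y)
y = y + w * a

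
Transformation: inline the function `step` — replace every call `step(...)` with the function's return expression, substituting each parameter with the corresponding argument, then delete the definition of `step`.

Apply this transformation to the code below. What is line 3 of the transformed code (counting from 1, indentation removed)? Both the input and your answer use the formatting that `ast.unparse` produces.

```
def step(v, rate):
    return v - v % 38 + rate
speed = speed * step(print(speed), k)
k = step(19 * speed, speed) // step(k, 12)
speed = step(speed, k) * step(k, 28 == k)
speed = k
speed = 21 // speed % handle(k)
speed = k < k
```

Transformed code:
speed = speed * (print(speed) - print(speed) % 38 + k)
k = (19 * speed - 19 * speed % 38 + speed) // (k - k % 38 + 12)
speed = (speed - speed % 38 + k) * (k - k % 38 + (28 == k))
speed = k
speed = 21 // speed % handle(k)
speed = k < k

speed = (speed - speed % 38 + k) * (k - k % 38 + (28 == k))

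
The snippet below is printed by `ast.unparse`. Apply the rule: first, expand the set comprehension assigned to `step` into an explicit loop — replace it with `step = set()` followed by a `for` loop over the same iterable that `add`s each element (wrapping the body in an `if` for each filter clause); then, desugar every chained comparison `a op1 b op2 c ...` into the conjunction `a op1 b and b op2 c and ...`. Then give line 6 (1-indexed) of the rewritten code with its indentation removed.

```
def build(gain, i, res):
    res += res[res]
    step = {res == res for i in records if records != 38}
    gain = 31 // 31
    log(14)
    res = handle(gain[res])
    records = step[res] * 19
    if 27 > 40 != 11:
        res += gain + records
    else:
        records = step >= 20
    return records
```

Transformed code:
def build(gain, i, res):
    res += res[res]
    step = set()
    for i in records:
        if records != 38:
            step.add(res == res)
    gain = 31 // 31
    log(14)
    res = handle(gain[res])
    records = step[res] * 19
    if 27 > 40 and 40 != 11:
        res += gain + records
    else:
        records = step >= 20
    return records

step.add(res == res)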